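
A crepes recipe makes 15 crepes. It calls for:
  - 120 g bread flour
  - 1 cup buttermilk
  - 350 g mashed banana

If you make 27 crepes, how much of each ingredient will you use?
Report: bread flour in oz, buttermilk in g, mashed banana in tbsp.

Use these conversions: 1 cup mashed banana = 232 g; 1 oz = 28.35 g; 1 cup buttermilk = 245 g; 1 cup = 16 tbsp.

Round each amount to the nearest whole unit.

bread flour: 8 oz; buttermilk: 441 g; mashed banana: 43 tbsp

Scaling factor: 27/15 = 9/5 = 1.8.
bread flour: 120 g × 9/5 ÷ 28.35 g/oz ≈ 8 oz
buttermilk: 1 cup × 9/5 × 245 g/cup = 441 g
mashed banana: 350 g × 9/5 ÷ 232 g/cup × 16 tbsp/cup ≈ 43 tbsp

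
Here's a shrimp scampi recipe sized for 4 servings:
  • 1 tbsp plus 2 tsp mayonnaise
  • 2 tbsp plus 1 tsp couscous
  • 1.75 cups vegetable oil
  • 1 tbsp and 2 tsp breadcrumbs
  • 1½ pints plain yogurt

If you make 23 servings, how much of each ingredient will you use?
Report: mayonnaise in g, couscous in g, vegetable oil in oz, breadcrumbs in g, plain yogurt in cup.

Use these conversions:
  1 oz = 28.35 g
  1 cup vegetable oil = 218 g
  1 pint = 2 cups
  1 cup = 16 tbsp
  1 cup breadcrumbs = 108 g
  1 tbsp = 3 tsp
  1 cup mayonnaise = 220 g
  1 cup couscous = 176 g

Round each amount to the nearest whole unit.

Scaling factor: 23/4 = 5.75.
mayonnaise: (1 tbsp + 2 tsp = 5/3 tbsp) × 23/4 ÷ 16 tbsp/cup × 220 g/cup ≈ 132 g
couscous: (2 tbsp + 1 tsp = 7/3 tbsp) × 23/4 ÷ 16 tbsp/cup × 176 g/cup ≈ 148 g
vegetable oil: 1.75 cup × 23/4 × 218 g/cup ÷ 28.35 g/oz ≈ 77 oz
breadcrumbs: (1 tbsp + 2 tsp = 5/3 tbsp) × 23/4 ÷ 16 tbsp/cup × 108 g/cup ≈ 65 g
plain yogurt: 1.5 pint × 23/4 × 2 cup/pint ≈ 17 cup

mayonnaise: 132 g; couscous: 148 g; vegetable oil: 77 oz; breadcrumbs: 65 g; plain yogurt: 17 cup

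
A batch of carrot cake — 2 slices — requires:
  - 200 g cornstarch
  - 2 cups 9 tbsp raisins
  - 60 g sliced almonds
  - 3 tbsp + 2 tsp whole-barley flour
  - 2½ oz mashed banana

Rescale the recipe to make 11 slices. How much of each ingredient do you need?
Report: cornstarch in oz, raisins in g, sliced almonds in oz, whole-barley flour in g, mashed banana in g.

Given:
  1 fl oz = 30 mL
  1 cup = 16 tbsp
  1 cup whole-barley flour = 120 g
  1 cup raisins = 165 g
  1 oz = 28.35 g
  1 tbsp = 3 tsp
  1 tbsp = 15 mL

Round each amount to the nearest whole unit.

Scaling factor: 11/2 = 5.5.
cornstarch: 200 g × 11/2 ÷ 28.35 g/oz ≈ 39 oz
raisins: (2 cup + 9 tbsp = 2.5625 cup) × 11/2 × 165 g/cup ≈ 2325 g
sliced almonds: 60 g × 11/2 ÷ 28.35 g/oz ≈ 12 oz
whole-barley flour: (3 tbsp + 2 tsp = 11/3 tbsp) × 11/2 ÷ 16 tbsp/cup × 120 g/cup ≈ 151 g
mashed banana: 2.5 oz × 11/2 × 28.35 g/oz ≈ 390 g

cornstarch: 39 oz; raisins: 2325 g; sliced almonds: 12 oz; whole-barley flour: 151 g; mashed banana: 390 g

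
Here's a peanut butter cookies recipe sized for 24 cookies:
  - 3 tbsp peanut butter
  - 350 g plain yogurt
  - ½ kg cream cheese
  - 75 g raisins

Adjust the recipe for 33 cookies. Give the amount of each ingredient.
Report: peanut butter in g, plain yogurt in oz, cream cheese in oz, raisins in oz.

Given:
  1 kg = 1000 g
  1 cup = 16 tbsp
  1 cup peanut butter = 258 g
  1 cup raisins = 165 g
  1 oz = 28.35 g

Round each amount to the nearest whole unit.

Scaling factor: 33/24 = 11/8 = 1.375.
peanut butter: 3 tbsp × 11/8 ÷ 16 tbsp/cup × 258 g/cup ≈ 67 g
plain yogurt: 350 g × 11/8 ÷ 28.35 g/oz ≈ 17 oz
cream cheese: 0.5 kg × 11/8 × 1000 g/kg ÷ 28.35 g/oz ≈ 24 oz
raisins: 75 g × 11/8 ÷ 28.35 g/oz ≈ 4 oz

peanut butter: 67 g; plain yogurt: 17 oz; cream cheese: 24 oz; raisins: 4 oz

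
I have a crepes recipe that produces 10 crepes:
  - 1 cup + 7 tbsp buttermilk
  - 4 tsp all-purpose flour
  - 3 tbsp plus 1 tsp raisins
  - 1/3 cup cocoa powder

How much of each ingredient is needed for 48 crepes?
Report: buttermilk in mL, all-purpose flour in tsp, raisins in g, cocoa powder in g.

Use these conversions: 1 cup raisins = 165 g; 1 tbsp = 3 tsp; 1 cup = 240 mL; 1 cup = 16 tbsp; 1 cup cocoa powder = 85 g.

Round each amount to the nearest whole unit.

buttermilk: 1656 mL; all-purpose flour: 19 tsp; raisins: 165 g; cocoa powder: 136 g

Scaling factor: 48/10 = 24/5 = 4.8.
buttermilk: (1 cup + 7 tbsp = 1.4375 cup) × 24/5 × 240 mL/cup = 1656 mL
all-purpose flour: 4 tsp × 24/5 ≈ 19 tsp
raisins: (3 tbsp + 1 tsp = 10/3 tbsp) × 24/5 ÷ 16 tbsp/cup × 165 g/cup = 165 g
cocoa powder: 1/3 cup × 24/5 × 85 g/cup = 136 g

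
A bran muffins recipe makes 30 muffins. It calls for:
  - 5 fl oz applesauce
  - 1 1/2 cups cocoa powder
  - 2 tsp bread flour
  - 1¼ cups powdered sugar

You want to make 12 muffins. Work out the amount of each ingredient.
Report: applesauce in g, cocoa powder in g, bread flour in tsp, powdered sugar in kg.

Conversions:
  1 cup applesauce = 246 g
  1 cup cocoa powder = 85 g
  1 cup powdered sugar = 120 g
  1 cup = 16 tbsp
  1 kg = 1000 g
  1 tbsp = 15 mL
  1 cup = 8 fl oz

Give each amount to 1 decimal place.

applesauce: 61.5 g; cocoa powder: 51.0 g; bread flour: 0.8 tsp; powdered sugar: 0.1 kg

Scaling factor: 12/30 = 2/5 = 0.4.
applesauce: 5 fl oz × 2/5 ÷ 8 fl oz/cup × 246 g/cup = 61.5 g
cocoa powder: 1.5 cup × 2/5 × 85 g/cup = 51.0 g
bread flour: 2 tsp × 2/5 = 0.8 tsp
powdered sugar: 1.25 cup × 2/5 × 120 g/cup ÷ 1000 g/kg ≈ 0.1 kg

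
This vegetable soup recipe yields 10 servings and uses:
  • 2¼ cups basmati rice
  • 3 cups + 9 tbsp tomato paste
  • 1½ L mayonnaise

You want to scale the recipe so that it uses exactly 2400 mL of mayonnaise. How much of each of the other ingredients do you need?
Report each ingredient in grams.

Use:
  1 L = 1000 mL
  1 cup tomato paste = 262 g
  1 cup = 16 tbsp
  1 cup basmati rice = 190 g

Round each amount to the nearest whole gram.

The original recipe has 1500 mL of mayonnaise, so the scaling factor is 2400 ÷ 1500 = 8/5 = 1.6.
basmati rice: 2.25 cup × 8/5 × 190 g/cup = 684 g
tomato paste: (3 cup + 9 tbsp = 3.5625 cup) × 8/5 × 262 g/cup ≈ 1493 g

basmati rice: 684 g; tomato paste: 1493 g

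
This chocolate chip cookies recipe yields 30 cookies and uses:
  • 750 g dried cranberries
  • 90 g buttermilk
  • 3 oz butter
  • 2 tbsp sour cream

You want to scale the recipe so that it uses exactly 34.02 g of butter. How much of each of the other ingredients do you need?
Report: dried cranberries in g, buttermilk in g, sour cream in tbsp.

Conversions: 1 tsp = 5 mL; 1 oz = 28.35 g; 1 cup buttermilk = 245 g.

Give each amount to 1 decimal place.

dried cranberries: 300.0 g; buttermilk: 36.0 g; sour cream: 0.8 tbsp

The original recipe has 85.05 g of butter, so the scaling factor is 34.02 ÷ 85.05 = 2/5 = 0.4.
dried cranberries: 750 g × 2/5 = 300.0 g
buttermilk: 90 g × 2/5 = 36.0 g
sour cream: 2 tbsp × 2/5 = 0.8 tbsp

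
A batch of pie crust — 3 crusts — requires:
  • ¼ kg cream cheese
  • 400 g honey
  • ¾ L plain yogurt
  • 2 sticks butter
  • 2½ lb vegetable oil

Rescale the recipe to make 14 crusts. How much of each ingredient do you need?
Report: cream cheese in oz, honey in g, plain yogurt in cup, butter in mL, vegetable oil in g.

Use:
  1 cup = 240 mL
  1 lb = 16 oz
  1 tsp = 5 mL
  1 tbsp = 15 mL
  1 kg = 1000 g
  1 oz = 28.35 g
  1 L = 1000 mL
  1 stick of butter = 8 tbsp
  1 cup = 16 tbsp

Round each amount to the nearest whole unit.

Scaling factor: 14/3.
cream cheese: 0.25 kg × 14/3 × 1000 g/kg ÷ 28.35 g/oz ≈ 41 oz
honey: 400 g × 14/3 ≈ 1867 g
plain yogurt: 0.75 L × 14/3 × 1000 mL/L ÷ 240 mL/cup ≈ 15 cup
butter: 2 stick × 14/3 × 8 tbsp/stick × 15 mL/tbsp = 1120 mL
vegetable oil: 2.5 lb × 14/3 × 16 oz/lb × 28.35 g/oz = 5292 g

cream cheese: 41 oz; honey: 1867 g; plain yogurt: 15 cup; butter: 1120 mL; vegetable oil: 5292 g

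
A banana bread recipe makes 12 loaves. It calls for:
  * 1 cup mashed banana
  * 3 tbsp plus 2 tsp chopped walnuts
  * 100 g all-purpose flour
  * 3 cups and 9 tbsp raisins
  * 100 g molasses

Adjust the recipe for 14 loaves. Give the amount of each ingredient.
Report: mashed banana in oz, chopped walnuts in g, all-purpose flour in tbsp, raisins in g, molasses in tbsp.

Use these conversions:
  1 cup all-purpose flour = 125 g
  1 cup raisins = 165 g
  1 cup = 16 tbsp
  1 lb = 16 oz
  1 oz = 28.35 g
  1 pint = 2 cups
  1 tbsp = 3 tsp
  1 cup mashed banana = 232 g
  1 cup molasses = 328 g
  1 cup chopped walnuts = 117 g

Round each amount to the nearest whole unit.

mashed banana: 10 oz; chopped walnuts: 31 g; all-purpose flour: 15 tbsp; raisins: 686 g; molasses: 6 tbsp

Scaling factor: 14/12 = 7/6.
mashed banana: 1 cup × 7/6 × 232 g/cup ÷ 28.35 g/oz ≈ 10 oz
chopped walnuts: (3 tbsp + 2 tsp = 11/3 tbsp) × 7/6 ÷ 16 tbsp/cup × 117 g/cup ≈ 31 g
all-purpose flour: 100 g × 7/6 ÷ 125 g/cup × 16 tbsp/cup ≈ 15 tbsp
raisins: (3 cup + 9 tbsp = 3.5625 cup) × 7/6 × 165 g/cup ≈ 686 g
molasses: 100 g × 7/6 ÷ 328 g/cup × 16 tbsp/cup ≈ 6 tbsp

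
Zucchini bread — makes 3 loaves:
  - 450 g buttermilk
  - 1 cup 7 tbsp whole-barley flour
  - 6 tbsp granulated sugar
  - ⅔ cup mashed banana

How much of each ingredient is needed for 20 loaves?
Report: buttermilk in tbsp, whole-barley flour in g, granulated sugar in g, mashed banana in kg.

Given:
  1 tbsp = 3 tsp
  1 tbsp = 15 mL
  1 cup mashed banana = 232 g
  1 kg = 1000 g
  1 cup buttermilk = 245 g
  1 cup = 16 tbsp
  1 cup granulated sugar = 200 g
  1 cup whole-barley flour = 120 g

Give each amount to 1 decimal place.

Scaling factor: 20/3.
buttermilk: 450 g × 20/3 ÷ 245 g/cup × 16 tbsp/cup ≈ 195.9 tbsp
whole-barley flour: (1 cup + 7 tbsp = 1.4375 cup) × 20/3 × 120 g/cup = 1150.0 g
granulated sugar: 6 tbsp × 20/3 ÷ 16 tbsp/cup × 200 g/cup = 500.0 g
mashed banana: 2/3 cup × 20/3 × 232 g/cup ÷ 1000 g/kg ≈ 1.0 kg

buttermilk: 195.9 tbsp; whole-barley flour: 1150.0 g; granulated sugar: 500.0 g; mashed banana: 1.0 kg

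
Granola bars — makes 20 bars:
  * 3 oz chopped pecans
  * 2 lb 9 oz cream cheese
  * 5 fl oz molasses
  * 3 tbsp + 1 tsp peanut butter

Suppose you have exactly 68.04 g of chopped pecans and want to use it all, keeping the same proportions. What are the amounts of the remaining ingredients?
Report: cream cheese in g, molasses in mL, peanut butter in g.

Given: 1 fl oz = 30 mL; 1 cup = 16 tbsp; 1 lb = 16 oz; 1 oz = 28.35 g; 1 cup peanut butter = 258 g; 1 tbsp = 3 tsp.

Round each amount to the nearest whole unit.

The original recipe has 85.05 g of chopped pecans, so the scaling factor is 68.04 ÷ 85.05 = 4/5 = 0.8.
cream cheese: (2 lb + 9 oz = 2.5625 lb) × 4/5 × 16 oz/lb × 28.35 g/oz ≈ 930 g
molasses: 5 fl oz × 4/5 × 30 mL/fl oz = 120 mL
peanut butter: (3 tbsp + 1 tsp = 10/3 tbsp) × 4/5 ÷ 16 tbsp/cup × 258 g/cup = 43 g

cream cheese: 930 g; molasses: 120 mL; peanut butter: 43 g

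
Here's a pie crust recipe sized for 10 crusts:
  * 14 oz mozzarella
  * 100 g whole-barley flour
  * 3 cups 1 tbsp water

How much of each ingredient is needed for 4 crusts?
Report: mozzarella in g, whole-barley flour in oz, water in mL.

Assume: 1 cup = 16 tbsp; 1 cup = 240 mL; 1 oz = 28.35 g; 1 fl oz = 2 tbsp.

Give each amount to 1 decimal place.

Scaling factor: 4/10 = 2/5 = 0.4.
mozzarella: 14 oz × 2/5 × 28.35 g/oz ≈ 158.8 g
whole-barley flour: 100 g × 2/5 ÷ 28.35 g/oz ≈ 1.4 oz
water: (3 cup + 1 tbsp = 3.0625 cup) × 2/5 × 240 mL/cup = 294.0 mL

mozzarella: 158.8 g; whole-barley flour: 1.4 oz; water: 294.0 mL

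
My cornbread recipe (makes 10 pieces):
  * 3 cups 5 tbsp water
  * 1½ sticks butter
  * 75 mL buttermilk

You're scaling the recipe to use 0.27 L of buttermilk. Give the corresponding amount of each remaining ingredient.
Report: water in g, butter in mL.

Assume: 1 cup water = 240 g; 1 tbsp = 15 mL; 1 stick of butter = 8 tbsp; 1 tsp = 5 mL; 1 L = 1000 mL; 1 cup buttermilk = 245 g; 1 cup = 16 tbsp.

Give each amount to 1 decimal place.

water: 2862.0 g; butter: 648.0 mL

The original recipe has 0.075 L of buttermilk, so the scaling factor is 0.27 ÷ 0.075 = 18/5 = 3.6.
water: (3 cup + 5 tbsp = 3.3125 cup) × 18/5 × 240 g/cup = 2862.0 g
butter: 1.5 stick × 18/5 × 8 tbsp/stick × 15 mL/tbsp = 648.0 mL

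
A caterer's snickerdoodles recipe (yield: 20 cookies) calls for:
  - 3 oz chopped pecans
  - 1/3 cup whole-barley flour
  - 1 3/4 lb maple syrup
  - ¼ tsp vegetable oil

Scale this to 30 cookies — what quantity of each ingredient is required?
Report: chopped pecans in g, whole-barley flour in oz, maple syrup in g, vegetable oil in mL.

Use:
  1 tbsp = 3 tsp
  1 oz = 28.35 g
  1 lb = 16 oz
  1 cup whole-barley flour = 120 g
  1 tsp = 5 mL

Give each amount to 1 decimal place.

chopped pecans: 127.6 g; whole-barley flour: 2.1 oz; maple syrup: 1190.7 g; vegetable oil: 1.9 mL

Scaling factor: 30/20 = 3/2 = 1.5.
chopped pecans: 3 oz × 3/2 × 28.35 g/oz ≈ 127.6 g
whole-barley flour: 1/3 cup × 3/2 × 120 g/cup ÷ 28.35 g/oz ≈ 2.1 oz
maple syrup: 1.75 lb × 3/2 × 16 oz/lb × 28.35 g/oz = 1190.7 g
vegetable oil: 0.25 tsp × 3/2 × 5 mL/tsp ≈ 1.9 mL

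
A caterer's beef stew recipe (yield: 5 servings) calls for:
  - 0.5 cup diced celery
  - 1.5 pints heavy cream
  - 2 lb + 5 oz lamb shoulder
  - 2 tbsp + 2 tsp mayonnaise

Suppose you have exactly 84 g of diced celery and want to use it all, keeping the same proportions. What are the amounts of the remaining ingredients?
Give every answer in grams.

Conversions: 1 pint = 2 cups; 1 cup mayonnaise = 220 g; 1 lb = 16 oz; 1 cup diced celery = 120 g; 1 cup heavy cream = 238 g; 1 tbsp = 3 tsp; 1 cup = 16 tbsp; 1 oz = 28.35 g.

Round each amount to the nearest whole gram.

The original recipe has 60 g of diced celery, so the scaling factor is 84 ÷ 60 = 7/5 = 1.4.
heavy cream: 1.5 pint × 7/5 × 2 cup/pint × 238 g/cup ≈ 1000 g
lamb shoulder: (2 lb + 5 oz = 2.3125 lb) × 7/5 × 16 oz/lb × 28.35 g/oz ≈ 1469 g
mayonnaise: (2 tbsp + 2 tsp = 8/3 tbsp) × 7/5 ÷ 16 tbsp/cup × 220 g/cup ≈ 51 g

heavy cream: 1000 g; lamb shoulder: 1469 g; mayonnaise: 51 g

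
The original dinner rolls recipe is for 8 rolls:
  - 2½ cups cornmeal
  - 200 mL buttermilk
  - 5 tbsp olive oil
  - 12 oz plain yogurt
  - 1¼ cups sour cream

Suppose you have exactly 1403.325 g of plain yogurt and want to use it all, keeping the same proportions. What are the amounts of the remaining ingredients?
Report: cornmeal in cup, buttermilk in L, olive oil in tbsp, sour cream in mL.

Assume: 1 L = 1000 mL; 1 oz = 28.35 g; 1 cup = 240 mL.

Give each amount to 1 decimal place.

The original recipe has 340.2 g of plain yogurt, so the scaling factor is 1403.325 ÷ 340.2 = 33/8 = 4.125.
cornmeal: 2.5 cup × 33/8 ≈ 10.3 cup
buttermilk: 200 mL × 33/8 ÷ 1000 mL/L ≈ 0.8 L
olive oil: 5 tbsp × 33/8 ≈ 20.6 tbsp
sour cream: 1.25 cup × 33/8 × 240 mL/cup = 1237.5 mL

cornmeal: 10.3 cup; buttermilk: 0.8 L; olive oil: 20.6 tbsp; sour cream: 1237.5 mL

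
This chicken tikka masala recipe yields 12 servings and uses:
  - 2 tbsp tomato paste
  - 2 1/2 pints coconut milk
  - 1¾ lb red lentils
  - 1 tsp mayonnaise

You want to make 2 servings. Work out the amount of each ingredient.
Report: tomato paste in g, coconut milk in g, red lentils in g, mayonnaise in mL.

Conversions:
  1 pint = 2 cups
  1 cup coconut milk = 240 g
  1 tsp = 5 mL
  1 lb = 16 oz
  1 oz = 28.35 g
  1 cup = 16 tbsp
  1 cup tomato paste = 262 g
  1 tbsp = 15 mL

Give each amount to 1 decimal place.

tomato paste: 5.5 g; coconut milk: 200.0 g; red lentils: 132.3 g; mayonnaise: 0.8 mL

Scaling factor: 2/12 = 1/6.
tomato paste: 2 tbsp × 1/6 ÷ 16 tbsp/cup × 262 g/cup ≈ 5.5 g
coconut milk: 2.5 pint × 1/6 × 2 cup/pint × 240 g/cup = 200.0 g
red lentils: 1.75 lb × 1/6 × 16 oz/lb × 28.35 g/oz = 132.3 g
mayonnaise: 1 tsp × 1/6 × 5 mL/tsp ≈ 0.8 mL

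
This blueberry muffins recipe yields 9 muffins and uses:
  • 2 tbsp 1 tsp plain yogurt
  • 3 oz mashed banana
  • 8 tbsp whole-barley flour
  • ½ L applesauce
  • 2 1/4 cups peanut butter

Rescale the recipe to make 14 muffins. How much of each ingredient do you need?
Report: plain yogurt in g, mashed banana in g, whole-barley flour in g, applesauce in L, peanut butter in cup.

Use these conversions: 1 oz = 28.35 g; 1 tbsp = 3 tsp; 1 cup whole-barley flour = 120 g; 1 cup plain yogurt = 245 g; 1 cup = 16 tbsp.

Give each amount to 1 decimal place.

plain yogurt: 55.6 g; mashed banana: 132.3 g; whole-barley flour: 93.3 g; applesauce: 0.8 L; peanut butter: 3.5 cup

Scaling factor: 14/9.
plain yogurt: (2 tbsp + 1 tsp = 7/3 tbsp) × 14/9 ÷ 16 tbsp/cup × 245 g/cup ≈ 55.6 g
mashed banana: 3 oz × 14/9 × 28.35 g/oz = 132.3 g
whole-barley flour: 8 tbsp × 14/9 ÷ 16 tbsp/cup × 120 g/cup ≈ 93.3 g
applesauce: 0.5 L × 14/9 ≈ 0.8 L
peanut butter: 2.25 cup × 14/9 = 3.5 cup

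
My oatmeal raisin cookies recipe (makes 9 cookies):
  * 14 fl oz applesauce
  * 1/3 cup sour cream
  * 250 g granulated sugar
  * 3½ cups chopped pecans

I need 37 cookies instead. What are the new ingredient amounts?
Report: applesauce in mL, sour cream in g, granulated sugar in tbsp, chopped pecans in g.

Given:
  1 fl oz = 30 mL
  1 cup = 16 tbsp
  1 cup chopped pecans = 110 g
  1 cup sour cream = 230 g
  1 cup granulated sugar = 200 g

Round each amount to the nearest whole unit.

applesauce: 1727 mL; sour cream: 315 g; granulated sugar: 82 tbsp; chopped pecans: 1583 g

Scaling factor: 37/9.
applesauce: 14 fl oz × 37/9 × 30 mL/fl oz ≈ 1727 mL
sour cream: 1/3 cup × 37/9 × 230 g/cup ≈ 315 g
granulated sugar: 250 g × 37/9 ÷ 200 g/cup × 16 tbsp/cup ≈ 82 tbsp
chopped pecans: 3.5 cup × 37/9 × 110 g/cup ≈ 1583 g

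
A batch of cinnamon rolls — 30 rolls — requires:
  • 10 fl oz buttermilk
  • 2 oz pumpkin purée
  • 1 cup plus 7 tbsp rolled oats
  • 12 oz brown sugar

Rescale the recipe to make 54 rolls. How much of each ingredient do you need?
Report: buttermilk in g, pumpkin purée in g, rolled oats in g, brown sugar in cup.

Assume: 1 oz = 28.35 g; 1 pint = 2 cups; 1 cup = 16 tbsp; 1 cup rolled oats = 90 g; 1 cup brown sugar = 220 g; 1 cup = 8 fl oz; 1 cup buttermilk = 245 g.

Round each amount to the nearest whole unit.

buttermilk: 551 g; pumpkin purée: 102 g; rolled oats: 233 g; brown sugar: 3 cup

Scaling factor: 54/30 = 9/5 = 1.8.
buttermilk: 10 fl oz × 9/5 ÷ 8 fl oz/cup × 245 g/cup ≈ 551 g
pumpkin purée: 2 oz × 9/5 × 28.35 g/oz ≈ 102 g
rolled oats: (1 cup + 7 tbsp = 1.4375 cup) × 9/5 × 90 g/cup ≈ 233 g
brown sugar: 12 oz × 9/5 × 28.35 g/oz ÷ 220 g/cup ≈ 3 cup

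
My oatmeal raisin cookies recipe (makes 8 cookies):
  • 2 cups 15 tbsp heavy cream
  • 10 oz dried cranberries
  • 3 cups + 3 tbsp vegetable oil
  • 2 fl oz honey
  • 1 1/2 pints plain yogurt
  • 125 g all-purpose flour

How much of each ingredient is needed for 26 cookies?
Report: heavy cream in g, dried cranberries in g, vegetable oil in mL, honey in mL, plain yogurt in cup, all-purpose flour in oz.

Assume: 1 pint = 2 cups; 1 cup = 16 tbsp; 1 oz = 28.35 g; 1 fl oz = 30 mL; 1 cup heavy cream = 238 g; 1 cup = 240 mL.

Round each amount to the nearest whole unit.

heavy cream: 2272 g; dried cranberries: 921 g; vegetable oil: 2486 mL; honey: 195 mL; plain yogurt: 10 cup; all-purpose flour: 14 oz

Scaling factor: 26/8 = 13/4 = 3.25.
heavy cream: (2 cup + 15 tbsp = 2.9375 cup) × 13/4 × 238 g/cup ≈ 2272 g
dried cranberries: 10 oz × 13/4 × 28.35 g/oz ≈ 921 g
vegetable oil: (3 cup + 3 tbsp = 3.1875 cup) × 13/4 × 240 mL/cup ≈ 2486 mL
honey: 2 fl oz × 13/4 × 30 mL/fl oz = 195 mL
plain yogurt: 1.5 pint × 13/4 × 2 cup/pint ≈ 10 cup
all-purpose flour: 125 g × 13/4 ÷ 28.35 g/oz ≈ 14 oz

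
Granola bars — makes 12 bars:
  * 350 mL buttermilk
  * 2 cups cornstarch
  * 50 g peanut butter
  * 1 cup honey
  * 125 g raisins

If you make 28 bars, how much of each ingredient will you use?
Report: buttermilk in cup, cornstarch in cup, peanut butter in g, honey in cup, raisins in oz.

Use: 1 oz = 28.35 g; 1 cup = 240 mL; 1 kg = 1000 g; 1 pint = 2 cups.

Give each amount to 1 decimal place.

Scaling factor: 28/12 = 7/3.
buttermilk: 350 mL × 7/3 ÷ 240 mL/cup ≈ 3.4 cup
cornstarch: 2 cup × 7/3 ≈ 4.7 cup
peanut butter: 50 g × 7/3 ≈ 116.7 g
honey: 1 cup × 7/3 ≈ 2.3 cup
raisins: 125 g × 7/3 ÷ 28.35 g/oz ≈ 10.3 oz

buttermilk: 3.4 cup; cornstarch: 4.7 cup; peanut butter: 116.7 g; honey: 2.3 cup; raisins: 10.3 oz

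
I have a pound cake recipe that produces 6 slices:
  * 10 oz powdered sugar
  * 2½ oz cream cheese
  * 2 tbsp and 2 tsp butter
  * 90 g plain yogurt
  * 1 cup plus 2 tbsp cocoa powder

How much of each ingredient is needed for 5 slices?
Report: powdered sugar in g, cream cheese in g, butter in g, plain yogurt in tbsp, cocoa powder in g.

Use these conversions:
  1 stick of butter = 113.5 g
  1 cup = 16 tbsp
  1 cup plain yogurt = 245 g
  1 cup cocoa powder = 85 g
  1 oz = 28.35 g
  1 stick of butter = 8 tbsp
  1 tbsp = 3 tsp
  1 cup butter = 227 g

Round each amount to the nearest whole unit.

powdered sugar: 236 g; cream cheese: 59 g; butter: 32 g; plain yogurt: 5 tbsp; cocoa powder: 80 g

Scaling factor: 5/6.
powdered sugar: 10 oz × 5/6 × 28.35 g/oz ≈ 236 g
cream cheese: 2.5 oz × 5/6 × 28.35 g/oz ≈ 59 g
butter: (2 tbsp + 2 tsp = 8/3 tbsp) × 5/6 ÷ 8 tbsp/stick × 113.5 g/stick ≈ 32 g
plain yogurt: 90 g × 5/6 ÷ 245 g/cup × 16 tbsp/cup ≈ 5 tbsp
cocoa powder: (1 cup + 2 tbsp = 1.125 cup) × 5/6 × 85 g/cup ≈ 80 g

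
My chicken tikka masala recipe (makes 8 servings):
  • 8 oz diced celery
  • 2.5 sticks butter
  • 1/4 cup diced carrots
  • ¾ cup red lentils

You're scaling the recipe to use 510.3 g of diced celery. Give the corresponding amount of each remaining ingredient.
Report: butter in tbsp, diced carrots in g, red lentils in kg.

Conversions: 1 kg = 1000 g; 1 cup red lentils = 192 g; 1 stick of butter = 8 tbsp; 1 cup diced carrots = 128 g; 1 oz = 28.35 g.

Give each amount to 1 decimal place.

butter: 45.0 tbsp; diced carrots: 72.0 g; red lentils: 0.3 kg

The original recipe has 226.8 g of diced celery, so the scaling factor is 510.3 ÷ 226.8 = 9/4 = 2.25.
butter: 2.5 stick × 9/4 × 8 tbsp/stick = 45.0 tbsp
diced carrots: 0.25 cup × 9/4 × 128 g/cup = 72.0 g
red lentils: 0.75 cup × 9/4 × 192 g/cup ÷ 1000 g/kg ≈ 0.3 kg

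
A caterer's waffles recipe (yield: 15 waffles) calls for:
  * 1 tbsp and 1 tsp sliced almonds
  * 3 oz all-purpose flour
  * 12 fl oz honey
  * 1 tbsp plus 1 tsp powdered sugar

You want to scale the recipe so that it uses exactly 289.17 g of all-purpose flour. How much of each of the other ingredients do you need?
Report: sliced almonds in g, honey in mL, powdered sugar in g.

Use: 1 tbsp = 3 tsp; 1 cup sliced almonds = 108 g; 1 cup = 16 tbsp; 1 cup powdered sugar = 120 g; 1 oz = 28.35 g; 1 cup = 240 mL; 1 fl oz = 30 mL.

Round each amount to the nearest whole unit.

sliced almonds: 31 g; honey: 1224 mL; powdered sugar: 34 g

The original recipe has 85.05 g of all-purpose flour, so the scaling factor is 289.17 ÷ 85.05 = 17/5 = 3.4.
sliced almonds: (1 tbsp + 1 tsp = 4/3 tbsp) × 17/5 ÷ 16 tbsp/cup × 108 g/cup ≈ 31 g
honey: 12 fl oz × 17/5 × 30 mL/fl oz = 1224 mL
powdered sugar: (1 tbsp + 1 tsp = 4/3 tbsp) × 17/5 ÷ 16 tbsp/cup × 120 g/cup = 34 g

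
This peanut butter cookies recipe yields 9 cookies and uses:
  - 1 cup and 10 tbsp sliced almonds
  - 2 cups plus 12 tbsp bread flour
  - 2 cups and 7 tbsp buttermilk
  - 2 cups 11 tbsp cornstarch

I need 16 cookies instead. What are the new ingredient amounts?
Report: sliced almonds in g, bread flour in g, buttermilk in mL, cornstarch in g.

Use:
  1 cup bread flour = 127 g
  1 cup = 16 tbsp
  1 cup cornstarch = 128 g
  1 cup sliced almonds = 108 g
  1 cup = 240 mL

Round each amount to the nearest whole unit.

Scaling factor: 16/9.
sliced almonds: (1 cup + 10 tbsp = 1.625 cup) × 16/9 × 108 g/cup = 312 g
bread flour: (2 cup + 12 tbsp = 2.75 cup) × 16/9 × 127 g/cup ≈ 621 g
buttermilk: (2 cup + 7 tbsp = 2.4375 cup) × 16/9 × 240 mL/cup = 1040 mL
cornstarch: (2 cup + 11 tbsp = 2.6875 cup) × 16/9 × 128 g/cup ≈ 612 g

sliced almonds: 312 g; bread flour: 621 g; buttermilk: 1040 mL; cornstarch: 612 g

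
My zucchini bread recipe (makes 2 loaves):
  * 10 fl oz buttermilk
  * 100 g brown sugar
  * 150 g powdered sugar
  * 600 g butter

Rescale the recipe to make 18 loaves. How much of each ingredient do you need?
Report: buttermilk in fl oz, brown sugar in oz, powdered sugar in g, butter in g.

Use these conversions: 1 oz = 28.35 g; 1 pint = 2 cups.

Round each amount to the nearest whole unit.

Scaling factor: 18/2 = 9.
buttermilk: 10 fl oz × 9 = 90 fl oz
brown sugar: 100 g × 9 ÷ 28.35 g/oz ≈ 32 oz
powdered sugar: 150 g × 9 = 1350 g
butter: 600 g × 9 = 5400 g

buttermilk: 90 fl oz; brown sugar: 32 oz; powdered sugar: 1350 g; butter: 5400 g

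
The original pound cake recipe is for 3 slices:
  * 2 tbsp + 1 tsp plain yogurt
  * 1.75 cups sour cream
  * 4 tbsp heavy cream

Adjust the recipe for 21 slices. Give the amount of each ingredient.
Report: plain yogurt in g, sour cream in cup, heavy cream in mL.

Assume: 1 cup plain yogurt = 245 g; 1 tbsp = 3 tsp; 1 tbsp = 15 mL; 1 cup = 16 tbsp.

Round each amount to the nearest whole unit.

Scaling factor: 21/3 = 7.
plain yogurt: (2 tbsp + 1 tsp = 7/3 tbsp) × 7 ÷ 16 tbsp/cup × 245 g/cup ≈ 250 g
sour cream: 1.75 cup × 7 ≈ 12 cup
heavy cream: 4 tbsp × 7 × 15 mL/tbsp = 420 mL

plain yogurt: 250 g; sour cream: 12 cup; heavy cream: 420 mL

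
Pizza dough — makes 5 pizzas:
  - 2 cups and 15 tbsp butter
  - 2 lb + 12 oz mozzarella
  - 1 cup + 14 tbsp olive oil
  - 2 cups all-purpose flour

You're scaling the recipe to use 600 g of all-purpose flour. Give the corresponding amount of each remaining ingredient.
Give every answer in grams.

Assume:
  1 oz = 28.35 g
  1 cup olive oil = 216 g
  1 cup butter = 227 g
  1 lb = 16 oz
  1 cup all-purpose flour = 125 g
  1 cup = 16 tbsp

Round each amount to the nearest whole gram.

butter: 1600 g; mozzarella: 2994 g; olive oil: 972 g

The original recipe has 250 g of all-purpose flour, so the scaling factor is 600 ÷ 250 = 12/5 = 2.4.
butter: (2 cup + 15 tbsp = 2.9375 cup) × 12/5 × 227 g/cup ≈ 1600 g
mozzarella: (2 lb + 12 oz = 2.75 lb) × 12/5 × 16 oz/lb × 28.35 g/oz ≈ 2994 g
olive oil: (1 cup + 14 tbsp = 1.875 cup) × 12/5 × 216 g/cup = 972 g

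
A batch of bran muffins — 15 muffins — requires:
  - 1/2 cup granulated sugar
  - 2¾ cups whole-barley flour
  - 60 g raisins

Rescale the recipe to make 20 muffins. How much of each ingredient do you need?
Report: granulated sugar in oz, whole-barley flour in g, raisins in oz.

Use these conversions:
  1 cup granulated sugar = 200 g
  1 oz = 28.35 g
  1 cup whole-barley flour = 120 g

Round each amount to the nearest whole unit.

granulated sugar: 5 oz; whole-barley flour: 440 g; raisins: 3 oz

Scaling factor: 20/15 = 4/3.
granulated sugar: 0.5 cup × 4/3 × 200 g/cup ÷ 28.35 g/oz ≈ 5 oz
whole-barley flour: 2.75 cup × 4/3 × 120 g/cup = 440 g
raisins: 60 g × 4/3 ÷ 28.35 g/oz ≈ 3 oz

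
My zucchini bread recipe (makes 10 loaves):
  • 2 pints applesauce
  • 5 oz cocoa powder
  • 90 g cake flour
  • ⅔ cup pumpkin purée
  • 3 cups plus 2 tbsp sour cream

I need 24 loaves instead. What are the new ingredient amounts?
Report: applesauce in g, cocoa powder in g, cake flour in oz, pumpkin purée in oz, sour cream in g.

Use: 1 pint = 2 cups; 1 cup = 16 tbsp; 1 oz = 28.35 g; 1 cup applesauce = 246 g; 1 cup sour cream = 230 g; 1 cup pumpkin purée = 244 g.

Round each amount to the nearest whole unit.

applesauce: 2362 g; cocoa powder: 340 g; cake flour: 8 oz; pumpkin purée: 14 oz; sour cream: 1725 g

Scaling factor: 24/10 = 12/5 = 2.4.
applesauce: 2 pint × 12/5 × 2 cup/pint × 246 g/cup ≈ 2362 g
cocoa powder: 5 oz × 12/5 × 28.35 g/oz ≈ 340 g
cake flour: 90 g × 12/5 ÷ 28.35 g/oz ≈ 8 oz
pumpkin purée: 2/3 cup × 12/5 × 244 g/cup ÷ 28.35 g/oz ≈ 14 oz
sour cream: (3 cup + 2 tbsp = 3.125 cup) × 12/5 × 230 g/cup = 1725 g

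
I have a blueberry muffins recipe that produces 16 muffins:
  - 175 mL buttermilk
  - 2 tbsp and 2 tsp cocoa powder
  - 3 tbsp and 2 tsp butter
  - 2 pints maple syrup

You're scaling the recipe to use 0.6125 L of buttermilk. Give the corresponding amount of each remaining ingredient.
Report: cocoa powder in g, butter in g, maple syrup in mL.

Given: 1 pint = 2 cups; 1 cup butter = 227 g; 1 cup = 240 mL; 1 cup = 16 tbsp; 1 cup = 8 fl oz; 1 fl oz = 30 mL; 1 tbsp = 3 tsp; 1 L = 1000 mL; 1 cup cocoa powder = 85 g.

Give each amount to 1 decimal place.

cocoa powder: 49.6 g; butter: 182.1 g; maple syrup: 3360.0 mL

The original recipe has 0.175 L of buttermilk, so the scaling factor is 0.6125 ÷ 0.175 = 7/2 = 3.5.
cocoa powder: (2 tbsp + 2 tsp = 8/3 tbsp) × 7/2 ÷ 16 tbsp/cup × 85 g/cup ≈ 49.6 g
butter: (3 tbsp + 2 tsp = 11/3 tbsp) × 7/2 ÷ 16 tbsp/cup × 227 g/cup ≈ 182.1 g
maple syrup: 2 pint × 7/2 × 2 cup/pint × 240 mL/cup = 3360.0 mL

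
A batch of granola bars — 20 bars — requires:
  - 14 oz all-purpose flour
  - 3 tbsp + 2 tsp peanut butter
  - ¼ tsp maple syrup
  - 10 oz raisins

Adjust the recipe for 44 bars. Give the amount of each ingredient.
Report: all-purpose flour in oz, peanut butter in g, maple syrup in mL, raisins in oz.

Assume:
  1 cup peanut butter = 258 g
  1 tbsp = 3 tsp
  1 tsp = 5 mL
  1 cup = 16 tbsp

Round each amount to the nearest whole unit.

Scaling factor: 44/20 = 11/5 = 2.2.
all-purpose flour: 14 oz × 11/5 ≈ 31 oz
peanut butter: (3 tbsp + 2 tsp = 11/3 tbsp) × 11/5 ÷ 16 tbsp/cup × 258 g/cup ≈ 130 g
maple syrup: 0.25 tsp × 11/5 × 5 mL/tsp ≈ 3 mL
raisins: 10 oz × 11/5 = 22 oz

all-purpose flour: 31 oz; peanut butter: 130 g; maple syrup: 3 mL; raisins: 22 oz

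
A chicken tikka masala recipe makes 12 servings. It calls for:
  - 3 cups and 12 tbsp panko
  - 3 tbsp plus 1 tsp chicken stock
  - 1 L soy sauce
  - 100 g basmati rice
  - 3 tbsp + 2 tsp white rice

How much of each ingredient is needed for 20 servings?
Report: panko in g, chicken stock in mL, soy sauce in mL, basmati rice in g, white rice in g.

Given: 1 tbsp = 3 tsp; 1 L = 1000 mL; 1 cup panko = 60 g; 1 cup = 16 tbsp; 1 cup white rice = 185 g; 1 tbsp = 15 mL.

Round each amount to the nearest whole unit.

Scaling factor: 20/12 = 5/3.
panko: (3 cup + 12 tbsp = 3.75 cup) × 5/3 × 60 g/cup = 375 g
chicken stock: (3 tbsp + 1 tsp = 10/3 tbsp) × 5/3 × 15 mL/tbsp ≈ 83 mL
soy sauce: 1 L × 5/3 × 1000 mL/L ≈ 1667 mL
basmati rice: 100 g × 5/3 ≈ 167 g
white rice: (3 tbsp + 2 tsp = 11/3 tbsp) × 5/3 ÷ 16 tbsp/cup × 185 g/cup ≈ 71 g

panko: 375 g; chicken stock: 83 mL; soy sauce: 1667 mL; basmati rice: 167 g; white rice: 71 g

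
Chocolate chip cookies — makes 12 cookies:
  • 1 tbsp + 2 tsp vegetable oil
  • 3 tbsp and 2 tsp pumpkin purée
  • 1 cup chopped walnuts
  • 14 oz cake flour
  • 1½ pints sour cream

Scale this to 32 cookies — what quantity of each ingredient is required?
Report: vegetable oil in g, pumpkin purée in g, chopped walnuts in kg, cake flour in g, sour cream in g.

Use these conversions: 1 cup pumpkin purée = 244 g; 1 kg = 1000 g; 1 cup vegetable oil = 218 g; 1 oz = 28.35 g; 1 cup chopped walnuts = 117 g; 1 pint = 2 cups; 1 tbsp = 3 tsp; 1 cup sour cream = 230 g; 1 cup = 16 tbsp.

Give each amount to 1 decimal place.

vegetable oil: 60.6 g; pumpkin purée: 149.1 g; chopped walnuts: 0.3 kg; cake flour: 1058.4 g; sour cream: 1840.0 g

Scaling factor: 32/12 = 8/3.
vegetable oil: (1 tbsp + 2 tsp = 5/3 tbsp) × 8/3 ÷ 16 tbsp/cup × 218 g/cup ≈ 60.6 g
pumpkin purée: (3 tbsp + 2 tsp = 11/3 tbsp) × 8/3 ÷ 16 tbsp/cup × 244 g/cup ≈ 149.1 g
chopped walnuts: 1 cup × 8/3 × 117 g/cup ÷ 1000 g/kg ≈ 0.3 kg
cake flour: 14 oz × 8/3 × 28.35 g/oz = 1058.4 g
sour cream: 1.5 pint × 8/3 × 2 cup/pint × 230 g/cup = 1840.0 g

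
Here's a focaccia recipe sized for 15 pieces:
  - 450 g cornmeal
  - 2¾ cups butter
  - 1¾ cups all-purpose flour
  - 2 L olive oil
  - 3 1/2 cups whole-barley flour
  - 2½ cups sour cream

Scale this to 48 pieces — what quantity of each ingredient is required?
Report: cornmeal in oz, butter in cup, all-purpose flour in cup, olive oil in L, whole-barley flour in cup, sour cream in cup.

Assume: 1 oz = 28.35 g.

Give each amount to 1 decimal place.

Scaling factor: 48/15 = 16/5 = 3.2.
cornmeal: 450 g × 16/5 ÷ 28.35 g/oz ≈ 50.8 oz
butter: 2.75 cup × 16/5 = 8.8 cup
all-purpose flour: 1.75 cup × 16/5 = 5.6 cup
olive oil: 2 L × 16/5 = 6.4 L
whole-barley flour: 3.5 cup × 16/5 = 11.2 cup
sour cream: 2.5 cup × 16/5 = 8.0 cup

cornmeal: 50.8 oz; butter: 8.8 cup; all-purpose flour: 5.6 cup; olive oil: 6.4 L; whole-barley flour: 11.2 cup; sour cream: 8.0 cup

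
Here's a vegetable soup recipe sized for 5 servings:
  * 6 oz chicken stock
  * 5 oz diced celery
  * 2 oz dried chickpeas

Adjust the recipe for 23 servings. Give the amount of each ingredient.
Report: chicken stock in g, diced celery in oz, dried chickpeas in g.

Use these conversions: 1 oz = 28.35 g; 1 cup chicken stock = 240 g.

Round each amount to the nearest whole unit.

Scaling factor: 23/5 = 4.6.
chicken stock: 6 oz × 23/5 × 28.35 g/oz ≈ 782 g
diced celery: 5 oz × 23/5 = 23 oz
dried chickpeas: 2 oz × 23/5 × 28.35 g/oz ≈ 261 g

chicken stock: 782 g; diced celery: 23 oz; dried chickpeas: 261 g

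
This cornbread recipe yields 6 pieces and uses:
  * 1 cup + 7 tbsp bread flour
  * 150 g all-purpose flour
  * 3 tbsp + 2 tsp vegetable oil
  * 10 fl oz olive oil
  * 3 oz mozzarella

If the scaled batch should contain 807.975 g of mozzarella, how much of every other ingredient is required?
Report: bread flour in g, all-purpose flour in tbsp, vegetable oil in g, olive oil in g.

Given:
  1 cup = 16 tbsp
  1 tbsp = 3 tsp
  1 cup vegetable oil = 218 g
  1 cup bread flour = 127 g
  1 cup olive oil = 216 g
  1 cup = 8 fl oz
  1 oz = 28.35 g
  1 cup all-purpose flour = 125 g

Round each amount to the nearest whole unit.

The original recipe has 85.05 g of mozzarella, so the scaling factor is 807.975 ÷ 85.05 = 19/2 = 9.5.
bread flour: (1 cup + 7 tbsp = 1.4375 cup) × 19/2 × 127 g/cup ≈ 1734 g
all-purpose flour: 150 g × 19/2 ÷ 125 g/cup × 16 tbsp/cup ≈ 182 tbsp
vegetable oil: (3 tbsp + 2 tsp = 11/3 tbsp) × 19/2 ÷ 16 tbsp/cup × 218 g/cup ≈ 475 g
olive oil: 10 fl oz × 19/2 ÷ 8 fl oz/cup × 216 g/cup = 2565 g

bread flour: 1734 g; all-purpose flour: 182 tbsp; vegetable oil: 475 g; olive oil: 2565 g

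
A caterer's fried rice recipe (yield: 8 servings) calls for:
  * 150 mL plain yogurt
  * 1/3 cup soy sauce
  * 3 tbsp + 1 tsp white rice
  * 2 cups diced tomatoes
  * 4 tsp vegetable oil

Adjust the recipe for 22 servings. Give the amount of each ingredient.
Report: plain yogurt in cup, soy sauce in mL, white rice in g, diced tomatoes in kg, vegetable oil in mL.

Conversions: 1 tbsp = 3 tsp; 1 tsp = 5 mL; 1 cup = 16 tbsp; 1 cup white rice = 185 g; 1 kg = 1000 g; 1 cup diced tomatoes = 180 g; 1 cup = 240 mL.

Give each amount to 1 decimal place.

Scaling factor: 22/8 = 11/4 = 2.75.
plain yogurt: 150 mL × 11/4 ÷ 240 mL/cup ≈ 1.7 cup
soy sauce: 1/3 cup × 11/4 × 240 mL/cup = 220.0 mL
white rice: (3 tbsp + 1 tsp = 10/3 tbsp) × 11/4 ÷ 16 tbsp/cup × 185 g/cup ≈ 106.0 g
diced tomatoes: 2 cup × 11/4 × 180 g/cup ÷ 1000 g/kg ≈ 1.0 kg
vegetable oil: 4 tsp × 11/4 × 5 mL/tsp = 55.0 mL

plain yogurt: 1.7 cup; soy sauce: 220.0 mL; white rice: 106.0 g; diced tomatoes: 1.0 kg; vegetable oil: 55.0 mL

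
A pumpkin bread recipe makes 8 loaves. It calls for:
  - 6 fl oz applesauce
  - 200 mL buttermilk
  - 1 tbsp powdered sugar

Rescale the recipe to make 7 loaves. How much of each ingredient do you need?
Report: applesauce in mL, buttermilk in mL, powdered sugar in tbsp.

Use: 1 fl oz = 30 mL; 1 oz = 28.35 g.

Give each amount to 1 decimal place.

applesauce: 157.5 mL; buttermilk: 175.0 mL; powdered sugar: 0.9 tbsp

Scaling factor: 7/8 = 0.875.
applesauce: 6 fl oz × 7/8 × 30 mL/fl oz = 157.5 mL
buttermilk: 200 mL × 7/8 = 175.0 mL
powdered sugar: 1 tbsp × 7/8 ≈ 0.9 tbsp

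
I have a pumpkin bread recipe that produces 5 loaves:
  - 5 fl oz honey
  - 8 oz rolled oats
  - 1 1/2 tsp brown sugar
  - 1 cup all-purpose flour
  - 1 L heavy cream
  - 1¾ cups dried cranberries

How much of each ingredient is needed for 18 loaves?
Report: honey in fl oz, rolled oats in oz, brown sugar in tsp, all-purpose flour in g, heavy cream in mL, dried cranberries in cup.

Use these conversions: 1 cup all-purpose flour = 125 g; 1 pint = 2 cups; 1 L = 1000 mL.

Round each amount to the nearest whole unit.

Scaling factor: 18/5 = 3.6.
honey: 5 fl oz × 18/5 = 18 fl oz
rolled oats: 8 oz × 18/5 ≈ 29 oz
brown sugar: 1.5 tsp × 18/5 ≈ 5 tsp
all-purpose flour: 1 cup × 18/5 × 125 g/cup = 450 g
heavy cream: 1 L × 18/5 × 1000 mL/L = 3600 mL
dried cranberries: 1.75 cup × 18/5 ≈ 6 cup

honey: 18 fl oz; rolled oats: 29 oz; brown sugar: 5 tsp; all-purpose flour: 450 g; heavy cream: 3600 mL; dried cranberries: 6 cup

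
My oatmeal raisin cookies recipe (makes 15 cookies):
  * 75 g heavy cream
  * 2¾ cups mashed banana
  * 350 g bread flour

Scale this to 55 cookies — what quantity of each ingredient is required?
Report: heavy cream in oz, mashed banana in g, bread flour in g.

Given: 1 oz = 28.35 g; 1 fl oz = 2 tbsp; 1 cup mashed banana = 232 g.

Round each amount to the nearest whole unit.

Scaling factor: 55/15 = 11/3.
heavy cream: 75 g × 11/3 ÷ 28.35 g/oz ≈ 10 oz
mashed banana: 2.75 cup × 11/3 × 232 g/cup ≈ 2339 g
bread flour: 350 g × 11/3 ≈ 1283 g

heavy cream: 10 oz; mashed banana: 2339 g; bread flour: 1283 g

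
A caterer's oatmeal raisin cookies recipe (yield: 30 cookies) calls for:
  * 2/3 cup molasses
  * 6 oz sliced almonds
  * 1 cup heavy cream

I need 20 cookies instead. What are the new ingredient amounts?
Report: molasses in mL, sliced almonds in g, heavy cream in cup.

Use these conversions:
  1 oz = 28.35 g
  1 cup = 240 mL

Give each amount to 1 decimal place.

molasses: 106.7 mL; sliced almonds: 113.4 g; heavy cream: 0.7 cup

Scaling factor: 20/30 = 2/3.
molasses: 2/3 cup × 2/3 × 240 mL/cup ≈ 106.7 mL
sliced almonds: 6 oz × 2/3 × 28.35 g/oz = 113.4 g
heavy cream: 1 cup × 2/3 ≈ 0.7 cup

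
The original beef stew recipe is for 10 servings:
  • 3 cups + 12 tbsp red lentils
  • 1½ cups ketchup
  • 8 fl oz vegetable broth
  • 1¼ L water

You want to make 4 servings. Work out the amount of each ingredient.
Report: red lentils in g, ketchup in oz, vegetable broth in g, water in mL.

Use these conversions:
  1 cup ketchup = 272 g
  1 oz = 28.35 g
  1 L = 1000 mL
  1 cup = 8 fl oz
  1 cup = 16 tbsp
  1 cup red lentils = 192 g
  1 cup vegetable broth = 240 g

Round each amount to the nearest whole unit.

red lentils: 288 g; ketchup: 6 oz; vegetable broth: 96 g; water: 500 mL

Scaling factor: 4/10 = 2/5 = 0.4.
red lentils: (3 cup + 12 tbsp = 3.75 cup) × 2/5 × 192 g/cup = 288 g
ketchup: 1.5 cup × 2/5 × 272 g/cup ÷ 28.35 g/oz ≈ 6 oz
vegetable broth: 8 fl oz × 2/5 ÷ 8 fl oz/cup × 240 g/cup = 96 g
water: 1.25 L × 2/5 × 1000 mL/L = 500 mL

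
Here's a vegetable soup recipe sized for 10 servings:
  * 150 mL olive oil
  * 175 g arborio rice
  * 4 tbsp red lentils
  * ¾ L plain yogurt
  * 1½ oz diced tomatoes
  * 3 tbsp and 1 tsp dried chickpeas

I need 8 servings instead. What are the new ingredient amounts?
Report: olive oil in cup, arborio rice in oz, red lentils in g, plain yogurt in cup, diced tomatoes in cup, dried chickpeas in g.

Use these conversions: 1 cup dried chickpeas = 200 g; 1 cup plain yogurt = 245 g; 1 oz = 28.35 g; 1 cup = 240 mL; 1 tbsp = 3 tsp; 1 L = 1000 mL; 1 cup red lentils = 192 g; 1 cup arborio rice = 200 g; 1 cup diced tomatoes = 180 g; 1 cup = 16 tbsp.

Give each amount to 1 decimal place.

olive oil: 0.5 cup; arborio rice: 4.9 oz; red lentils: 38.4 g; plain yogurt: 2.5 cup; diced tomatoes: 0.2 cup; dried chickpeas: 33.3 g

Scaling factor: 8/10 = 4/5 = 0.8.
olive oil: 150 mL × 4/5 ÷ 240 mL/cup = 0.5 cup
arborio rice: 175 g × 4/5 ÷ 28.35 g/oz ≈ 4.9 oz
red lentils: 4 tbsp × 4/5 ÷ 16 tbsp/cup × 192 g/cup = 38.4 g
plain yogurt: 0.75 L × 4/5 × 1000 mL/L ÷ 240 mL/cup = 2.5 cup
diced tomatoes: 1.5 oz × 4/5 × 28.35 g/oz ÷ 180 g/cup ≈ 0.2 cup
dried chickpeas: (3 tbsp + 1 tsp = 10/3 tbsp) × 4/5 ÷ 16 tbsp/cup × 200 g/cup ≈ 33.3 g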